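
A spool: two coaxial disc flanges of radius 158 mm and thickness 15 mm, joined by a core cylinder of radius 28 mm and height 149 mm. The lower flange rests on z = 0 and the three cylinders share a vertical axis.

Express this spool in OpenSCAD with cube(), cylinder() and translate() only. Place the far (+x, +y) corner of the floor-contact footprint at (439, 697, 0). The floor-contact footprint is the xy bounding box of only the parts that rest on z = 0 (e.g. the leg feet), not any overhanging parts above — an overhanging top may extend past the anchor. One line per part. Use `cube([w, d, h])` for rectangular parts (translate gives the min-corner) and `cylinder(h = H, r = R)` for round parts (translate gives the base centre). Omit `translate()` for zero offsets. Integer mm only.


translate([281, 539, 0]) cylinder(h = 15, r = 158);
translate([281, 539, 15]) cylinder(h = 149, r = 28);
translate([281, 539, 164]) cylinder(h = 15, r = 158);


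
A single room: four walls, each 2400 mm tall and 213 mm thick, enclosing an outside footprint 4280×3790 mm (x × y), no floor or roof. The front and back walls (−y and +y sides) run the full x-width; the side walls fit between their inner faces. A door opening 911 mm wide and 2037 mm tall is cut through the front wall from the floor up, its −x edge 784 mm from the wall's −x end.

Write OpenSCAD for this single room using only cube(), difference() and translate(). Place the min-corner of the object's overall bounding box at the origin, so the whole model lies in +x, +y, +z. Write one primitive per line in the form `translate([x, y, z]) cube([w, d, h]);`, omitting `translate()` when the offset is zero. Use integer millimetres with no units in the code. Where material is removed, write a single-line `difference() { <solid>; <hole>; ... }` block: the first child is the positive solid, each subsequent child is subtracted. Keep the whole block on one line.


difference() { cube([4280, 213, 2400]); translate([784, 0, 0]) cube([911, 213, 2037]); }
translate([0, 3577, 0]) cube([4280, 213, 2400]);
translate([0, 213, 0]) cube([213, 3364, 2400]);
translate([4067, 213, 0]) cube([213, 3364, 2400]);


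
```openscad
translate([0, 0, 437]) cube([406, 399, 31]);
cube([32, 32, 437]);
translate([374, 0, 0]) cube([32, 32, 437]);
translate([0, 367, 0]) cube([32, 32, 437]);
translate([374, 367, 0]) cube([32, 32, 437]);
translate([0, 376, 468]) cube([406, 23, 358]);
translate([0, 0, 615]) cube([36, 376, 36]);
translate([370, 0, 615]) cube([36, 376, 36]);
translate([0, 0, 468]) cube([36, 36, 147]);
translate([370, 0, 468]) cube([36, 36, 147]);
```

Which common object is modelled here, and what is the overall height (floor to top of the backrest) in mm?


A chair. The overall height is 826 mm.

A slab on four corner posts with a tall panel at the back — a chair. The seat slab sits at z = 437 with thickness 31, and the 358 mm backrest starts at the seat top, so the overall height is 437 + 31 + 358 = 826 mm.


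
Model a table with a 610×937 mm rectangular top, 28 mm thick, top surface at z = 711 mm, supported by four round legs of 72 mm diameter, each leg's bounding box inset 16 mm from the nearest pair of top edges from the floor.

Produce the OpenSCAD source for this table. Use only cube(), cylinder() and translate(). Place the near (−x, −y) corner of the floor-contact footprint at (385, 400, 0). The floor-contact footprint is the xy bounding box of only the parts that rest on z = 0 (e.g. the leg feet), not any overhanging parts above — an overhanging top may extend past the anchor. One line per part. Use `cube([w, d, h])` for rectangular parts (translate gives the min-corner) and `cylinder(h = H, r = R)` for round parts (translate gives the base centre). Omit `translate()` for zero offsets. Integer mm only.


translate([369, 384, 683]) cube([610, 937, 28]);
translate([421, 436, 0]) cylinder(h = 683, r = 36);
translate([927, 436, 0]) cylinder(h = 683, r = 36);
translate([421, 1269, 0]) cylinder(h = 683, r = 36);
translate([927, 1269, 0]) cylinder(h = 683, r = 36);


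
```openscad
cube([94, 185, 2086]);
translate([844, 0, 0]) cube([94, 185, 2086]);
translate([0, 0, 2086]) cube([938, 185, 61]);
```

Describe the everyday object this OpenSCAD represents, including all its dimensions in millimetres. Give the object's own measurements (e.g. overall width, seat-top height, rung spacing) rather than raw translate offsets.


A door frame. The clear opening is 750 mm wide and 2086 mm high. Two 94 mm wide jambs, 185 mm deep, stand either side of the opening from the floor to the top of the opening. A 61 mm thick head sits across the top of both jambs, spanning the full outside width of the frame.


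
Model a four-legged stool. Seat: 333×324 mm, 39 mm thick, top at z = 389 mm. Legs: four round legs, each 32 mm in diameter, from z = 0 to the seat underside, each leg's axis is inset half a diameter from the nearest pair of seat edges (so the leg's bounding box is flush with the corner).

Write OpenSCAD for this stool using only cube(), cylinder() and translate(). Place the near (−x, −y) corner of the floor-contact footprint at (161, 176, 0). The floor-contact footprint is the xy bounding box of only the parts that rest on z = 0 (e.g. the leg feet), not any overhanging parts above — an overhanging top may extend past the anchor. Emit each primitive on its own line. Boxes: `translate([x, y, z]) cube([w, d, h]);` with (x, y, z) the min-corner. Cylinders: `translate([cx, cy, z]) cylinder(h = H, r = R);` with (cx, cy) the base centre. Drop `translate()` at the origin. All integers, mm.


translate([161, 176, 350]) cube([333, 324, 39]);
translate([177, 192, 0]) cylinder(h = 350, r = 16);
translate([478, 192, 0]) cylinder(h = 350, r = 16);
translate([177, 484, 0]) cylinder(h = 350, r = 16);
translate([478, 484, 0]) cylinder(h = 350, r = 16);


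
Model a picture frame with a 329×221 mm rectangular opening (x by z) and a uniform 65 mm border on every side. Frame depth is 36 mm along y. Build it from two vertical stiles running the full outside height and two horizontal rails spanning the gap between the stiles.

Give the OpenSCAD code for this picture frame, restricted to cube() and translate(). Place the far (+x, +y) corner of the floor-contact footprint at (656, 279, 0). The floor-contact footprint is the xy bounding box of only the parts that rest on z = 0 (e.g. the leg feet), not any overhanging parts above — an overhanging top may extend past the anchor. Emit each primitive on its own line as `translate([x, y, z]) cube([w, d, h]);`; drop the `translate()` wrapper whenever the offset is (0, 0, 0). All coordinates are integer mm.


translate([197, 243, 0]) cube([65, 36, 351]);
translate([591, 243, 0]) cube([65, 36, 351]);
translate([262, 243, 0]) cube([329, 36, 65]);
translate([262, 243, 286]) cube([329, 36, 65]);


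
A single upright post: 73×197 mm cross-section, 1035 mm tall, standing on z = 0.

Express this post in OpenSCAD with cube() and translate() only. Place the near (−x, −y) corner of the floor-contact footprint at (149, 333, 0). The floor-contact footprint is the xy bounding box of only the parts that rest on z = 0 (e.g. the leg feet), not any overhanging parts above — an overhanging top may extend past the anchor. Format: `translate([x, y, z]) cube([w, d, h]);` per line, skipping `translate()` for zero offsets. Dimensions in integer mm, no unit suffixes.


translate([149, 333, 0]) cube([73, 197, 1035]);


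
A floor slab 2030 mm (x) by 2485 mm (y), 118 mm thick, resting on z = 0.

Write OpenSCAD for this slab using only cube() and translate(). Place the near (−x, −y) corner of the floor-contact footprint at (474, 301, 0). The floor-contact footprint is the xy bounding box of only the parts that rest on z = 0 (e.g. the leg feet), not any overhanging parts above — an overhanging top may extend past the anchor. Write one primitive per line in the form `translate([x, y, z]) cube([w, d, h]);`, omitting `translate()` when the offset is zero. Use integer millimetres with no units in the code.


translate([474, 301, 0]) cube([2030, 2485, 118]);


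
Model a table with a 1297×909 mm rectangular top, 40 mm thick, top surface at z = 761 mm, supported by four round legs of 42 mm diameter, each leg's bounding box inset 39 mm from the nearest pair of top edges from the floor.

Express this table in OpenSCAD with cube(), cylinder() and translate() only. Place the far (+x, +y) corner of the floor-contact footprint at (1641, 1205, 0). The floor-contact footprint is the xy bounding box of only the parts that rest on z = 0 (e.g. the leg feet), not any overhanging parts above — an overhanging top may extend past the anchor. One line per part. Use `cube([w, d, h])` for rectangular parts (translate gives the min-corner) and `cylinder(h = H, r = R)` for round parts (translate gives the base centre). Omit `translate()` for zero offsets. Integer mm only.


translate([383, 335, 721]) cube([1297, 909, 40]);
translate([443, 395, 0]) cylinder(h = 721, r = 21);
translate([1620, 395, 0]) cylinder(h = 721, r = 21);
translate([443, 1184, 0]) cylinder(h = 721, r = 21);
translate([1620, 1184, 0]) cylinder(h = 721, r = 21);


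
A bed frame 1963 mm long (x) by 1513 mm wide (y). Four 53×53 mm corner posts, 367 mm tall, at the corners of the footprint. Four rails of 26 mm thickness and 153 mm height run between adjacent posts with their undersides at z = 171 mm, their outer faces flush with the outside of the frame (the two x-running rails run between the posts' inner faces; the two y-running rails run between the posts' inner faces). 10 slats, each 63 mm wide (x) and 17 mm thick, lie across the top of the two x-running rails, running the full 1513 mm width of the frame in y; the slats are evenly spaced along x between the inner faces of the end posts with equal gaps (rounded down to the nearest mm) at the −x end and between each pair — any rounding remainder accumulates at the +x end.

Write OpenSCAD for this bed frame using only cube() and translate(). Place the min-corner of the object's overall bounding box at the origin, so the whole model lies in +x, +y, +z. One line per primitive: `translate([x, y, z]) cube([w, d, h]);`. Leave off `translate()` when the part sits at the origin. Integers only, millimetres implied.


cube([53, 53, 367]);
translate([0, 1460, 0]) cube([53, 53, 367]);
translate([1910, 0, 0]) cube([53, 53, 367]);
translate([1910, 1460, 0]) cube([53, 53, 367]);
translate([53, 0, 171]) cube([1857, 26, 153]);
translate([53, 1487, 171]) cube([1857, 26, 153]);
translate([0, 53, 171]) cube([26, 1407, 153]);
translate([1937, 53, 171]) cube([26, 1407, 153]);
translate([164, 0, 324]) cube([63, 1513, 17]);
translate([338, 0, 324]) cube([63, 1513, 17]);
translate([512, 0, 324]) cube([63, 1513, 17]);
translate([686, 0, 324]) cube([63, 1513, 17]);
translate([860, 0, 324]) cube([63, 1513, 17]);
translate([1034, 0, 324]) cube([63, 1513, 17]);
translate([1208, 0, 324]) cube([63, 1513, 17]);
translate([1382, 0, 324]) cube([63, 1513, 17]);
translate([1556, 0, 324]) cube([63, 1513, 17]);
translate([1730, 0, 324]) cube([63, 1513, 17]);


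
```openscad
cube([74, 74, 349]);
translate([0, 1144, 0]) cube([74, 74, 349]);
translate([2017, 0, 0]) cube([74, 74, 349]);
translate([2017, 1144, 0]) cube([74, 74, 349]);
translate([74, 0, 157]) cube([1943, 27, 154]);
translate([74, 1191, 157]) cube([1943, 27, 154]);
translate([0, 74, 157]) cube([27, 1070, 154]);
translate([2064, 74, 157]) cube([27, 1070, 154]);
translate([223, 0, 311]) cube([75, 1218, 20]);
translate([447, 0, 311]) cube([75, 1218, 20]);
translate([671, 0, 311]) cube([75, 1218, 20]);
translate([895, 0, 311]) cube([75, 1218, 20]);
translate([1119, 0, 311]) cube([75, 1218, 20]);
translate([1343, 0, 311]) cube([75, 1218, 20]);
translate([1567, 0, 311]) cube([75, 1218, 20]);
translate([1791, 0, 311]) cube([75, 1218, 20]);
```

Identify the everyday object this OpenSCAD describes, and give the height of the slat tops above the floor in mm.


A bed frame. The slat-top height is 331 mm.

Four posts, four rails, and a row of slats — a bed frame. Slats sit on the rails at z = 157 + 154 = 311; with slat thickness 20, the top is 331 mm.


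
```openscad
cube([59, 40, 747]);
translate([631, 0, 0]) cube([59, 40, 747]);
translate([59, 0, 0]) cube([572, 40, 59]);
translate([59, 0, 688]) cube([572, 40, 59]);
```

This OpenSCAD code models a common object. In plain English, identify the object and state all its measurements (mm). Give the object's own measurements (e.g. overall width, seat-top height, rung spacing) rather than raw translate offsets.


A rectangular picture frame lying in the x–z plane (depth along y). The opening is 572 mm wide (x) by 629 mm tall (z), surrounded by a border 59 mm wide on all four sides. The frame is 40 mm deep and is made of two full-height vertical stiles with two horizontal rails fitted between them.


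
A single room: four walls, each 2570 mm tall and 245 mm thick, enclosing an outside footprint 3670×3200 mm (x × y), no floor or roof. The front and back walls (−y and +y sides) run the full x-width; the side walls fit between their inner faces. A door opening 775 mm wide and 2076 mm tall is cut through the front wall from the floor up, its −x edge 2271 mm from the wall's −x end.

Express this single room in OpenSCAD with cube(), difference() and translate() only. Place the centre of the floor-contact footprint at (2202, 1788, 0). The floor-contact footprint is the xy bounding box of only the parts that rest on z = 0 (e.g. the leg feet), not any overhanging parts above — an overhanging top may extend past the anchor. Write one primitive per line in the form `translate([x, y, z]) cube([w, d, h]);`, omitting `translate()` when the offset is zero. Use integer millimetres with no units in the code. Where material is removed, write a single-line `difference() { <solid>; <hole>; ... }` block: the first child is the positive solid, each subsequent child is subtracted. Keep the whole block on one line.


difference() { translate([367, 188, 0]) cube([3670, 245, 2570]); translate([2638, 188, 0]) cube([775, 245, 2076]); }
translate([367, 3143, 0]) cube([3670, 245, 2570]);
translate([367, 433, 0]) cube([245, 2710, 2570]);
translate([3792, 433, 0]) cube([245, 2710, 2570]);


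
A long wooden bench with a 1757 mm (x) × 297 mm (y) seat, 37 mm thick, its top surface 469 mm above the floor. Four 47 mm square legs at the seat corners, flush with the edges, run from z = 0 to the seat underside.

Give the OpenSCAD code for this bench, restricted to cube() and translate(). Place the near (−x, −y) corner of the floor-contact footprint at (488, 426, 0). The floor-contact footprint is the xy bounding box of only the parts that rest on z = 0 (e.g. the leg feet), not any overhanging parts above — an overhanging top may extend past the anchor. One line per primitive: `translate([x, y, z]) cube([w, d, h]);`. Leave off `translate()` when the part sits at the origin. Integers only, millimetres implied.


translate([488, 426, 432]) cube([1757, 297, 37]);
translate([488, 426, 0]) cube([47, 47, 432]);
translate([488, 676, 0]) cube([47, 47, 432]);
translate([2198, 426, 0]) cube([47, 47, 432]);
translate([2198, 676, 0]) cube([47, 47, 432]);


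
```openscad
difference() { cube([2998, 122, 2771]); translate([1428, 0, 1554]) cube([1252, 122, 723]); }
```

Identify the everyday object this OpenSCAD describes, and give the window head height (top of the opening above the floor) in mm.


A wall with a window opening. The window head height is 2277 mm.

A wall with a rectangular opening subtracted — a window. Sill at z = 1554, opening 723 mm tall, so the head is at 1554 + 723 = 2277 mm.


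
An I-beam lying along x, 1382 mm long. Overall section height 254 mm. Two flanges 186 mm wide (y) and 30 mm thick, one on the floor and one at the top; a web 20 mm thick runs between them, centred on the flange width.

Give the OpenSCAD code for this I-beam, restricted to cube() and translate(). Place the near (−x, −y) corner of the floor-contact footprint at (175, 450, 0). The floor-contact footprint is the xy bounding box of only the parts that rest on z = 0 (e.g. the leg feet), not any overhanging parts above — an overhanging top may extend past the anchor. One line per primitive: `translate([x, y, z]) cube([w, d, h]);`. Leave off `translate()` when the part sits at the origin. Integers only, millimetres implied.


translate([175, 450, 0]) cube([1382, 186, 30]);
translate([175, 533, 30]) cube([1382, 20, 194]);
translate([175, 450, 224]) cube([1382, 186, 30]);


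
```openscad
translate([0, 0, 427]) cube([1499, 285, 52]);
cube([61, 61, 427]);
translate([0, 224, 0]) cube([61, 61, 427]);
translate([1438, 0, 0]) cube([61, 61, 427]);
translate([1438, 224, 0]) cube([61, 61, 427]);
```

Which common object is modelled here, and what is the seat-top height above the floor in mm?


A bench. The seat-top height is 479 mm.

A long slab on four corner posts — a bench. The slab sits at z = 427 with thickness 52, so the top is 427 + 52 = 479 mm.


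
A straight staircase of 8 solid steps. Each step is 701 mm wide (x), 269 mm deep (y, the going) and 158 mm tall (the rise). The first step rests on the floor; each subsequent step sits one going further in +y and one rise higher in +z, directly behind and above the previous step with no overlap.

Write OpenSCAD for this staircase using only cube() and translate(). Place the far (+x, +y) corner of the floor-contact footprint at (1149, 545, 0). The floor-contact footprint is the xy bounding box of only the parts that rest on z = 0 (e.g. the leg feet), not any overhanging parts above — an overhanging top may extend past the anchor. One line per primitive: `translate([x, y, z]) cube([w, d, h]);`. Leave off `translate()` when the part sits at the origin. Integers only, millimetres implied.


translate([448, 276, 0]) cube([701, 269, 158]);
translate([448, 545, 158]) cube([701, 269, 158]);
translate([448, 814, 316]) cube([701, 269, 158]);
translate([448, 1083, 474]) cube([701, 269, 158]);
translate([448, 1352, 632]) cube([701, 269, 158]);
translate([448, 1621, 790]) cube([701, 269, 158]);
translate([448, 1890, 948]) cube([701, 269, 158]);
translate([448, 2159, 1106]) cube([701, 269, 158]);


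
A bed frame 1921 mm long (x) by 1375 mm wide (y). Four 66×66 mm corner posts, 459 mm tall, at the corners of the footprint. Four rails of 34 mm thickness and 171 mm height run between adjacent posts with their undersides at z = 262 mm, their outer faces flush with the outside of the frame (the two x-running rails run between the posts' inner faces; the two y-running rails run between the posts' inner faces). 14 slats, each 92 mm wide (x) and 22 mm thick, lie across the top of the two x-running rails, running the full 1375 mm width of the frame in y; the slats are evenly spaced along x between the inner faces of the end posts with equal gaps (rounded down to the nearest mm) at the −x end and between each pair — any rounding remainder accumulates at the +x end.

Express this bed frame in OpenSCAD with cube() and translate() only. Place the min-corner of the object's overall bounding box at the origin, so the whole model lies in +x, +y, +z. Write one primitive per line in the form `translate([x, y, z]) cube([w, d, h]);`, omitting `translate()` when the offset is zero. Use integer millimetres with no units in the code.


cube([66, 66, 459]);
translate([0, 1309, 0]) cube([66, 66, 459]);
translate([1855, 0, 0]) cube([66, 66, 459]);
translate([1855, 1309, 0]) cube([66, 66, 459]);
translate([66, 0, 262]) cube([1789, 34, 171]);
translate([66, 1341, 262]) cube([1789, 34, 171]);
translate([0, 66, 262]) cube([34, 1243, 171]);
translate([1887, 66, 262]) cube([34, 1243, 171]);
translate([99, 0, 433]) cube([92, 1375, 22]);
translate([224, 0, 433]) cube([92, 1375, 22]);
translate([349, 0, 433]) cube([92, 1375, 22]);
translate([474, 0, 433]) cube([92, 1375, 22]);
translate([599, 0, 433]) cube([92, 1375, 22]);
translate([724, 0, 433]) cube([92, 1375, 22]);
translate([849, 0, 433]) cube([92, 1375, 22]);
translate([974, 0, 433]) cube([92, 1375, 22]);
translate([1099, 0, 433]) cube([92, 1375, 22]);
translate([1224, 0, 433]) cube([92, 1375, 22]);
translate([1349, 0, 433]) cube([92, 1375, 22]);
translate([1474, 0, 433]) cube([92, 1375, 22]);
translate([1599, 0, 433]) cube([92, 1375, 22]);
translate([1724, 0, 433]) cube([92, 1375, 22]);


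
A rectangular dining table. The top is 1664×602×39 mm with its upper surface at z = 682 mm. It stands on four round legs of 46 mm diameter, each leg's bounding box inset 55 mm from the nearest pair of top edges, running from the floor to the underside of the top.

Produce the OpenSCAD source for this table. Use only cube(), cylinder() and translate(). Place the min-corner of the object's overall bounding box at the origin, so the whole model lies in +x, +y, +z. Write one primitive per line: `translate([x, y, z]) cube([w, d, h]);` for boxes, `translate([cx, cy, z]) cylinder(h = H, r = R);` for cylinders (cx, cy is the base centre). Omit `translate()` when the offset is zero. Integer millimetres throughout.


translate([0, 0, 643]) cube([1664, 602, 39]);
translate([78, 78, 0]) cylinder(h = 643, r = 23);
translate([1586, 78, 0]) cylinder(h = 643, r = 23);
translate([78, 524, 0]) cylinder(h = 643, r = 23);
translate([1586, 524, 0]) cylinder(h = 643, r = 23);


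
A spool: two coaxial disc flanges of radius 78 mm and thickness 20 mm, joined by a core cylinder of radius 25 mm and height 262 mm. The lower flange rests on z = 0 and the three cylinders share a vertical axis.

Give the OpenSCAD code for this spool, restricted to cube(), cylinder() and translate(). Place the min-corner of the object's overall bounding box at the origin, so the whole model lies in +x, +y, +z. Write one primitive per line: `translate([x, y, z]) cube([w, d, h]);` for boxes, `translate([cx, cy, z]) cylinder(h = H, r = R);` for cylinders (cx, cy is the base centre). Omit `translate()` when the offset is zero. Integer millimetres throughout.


translate([78, 78, 0]) cylinder(h = 20, r = 78);
translate([78, 78, 20]) cylinder(h = 262, r = 25);
translate([78, 78, 282]) cylinder(h = 20, r = 78);


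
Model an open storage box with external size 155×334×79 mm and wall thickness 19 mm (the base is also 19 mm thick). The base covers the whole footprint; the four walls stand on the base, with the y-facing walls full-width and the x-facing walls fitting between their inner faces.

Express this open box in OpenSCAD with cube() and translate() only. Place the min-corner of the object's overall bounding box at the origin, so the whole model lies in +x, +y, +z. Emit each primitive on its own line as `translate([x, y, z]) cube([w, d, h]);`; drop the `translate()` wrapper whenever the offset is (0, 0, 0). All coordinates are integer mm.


cube([155, 334, 19]);
translate([0, 0, 19]) cube([155, 19, 60]);
translate([0, 315, 19]) cube([155, 19, 60]);
translate([0, 19, 19]) cube([19, 296, 60]);
translate([136, 19, 19]) cube([19, 296, 60]);


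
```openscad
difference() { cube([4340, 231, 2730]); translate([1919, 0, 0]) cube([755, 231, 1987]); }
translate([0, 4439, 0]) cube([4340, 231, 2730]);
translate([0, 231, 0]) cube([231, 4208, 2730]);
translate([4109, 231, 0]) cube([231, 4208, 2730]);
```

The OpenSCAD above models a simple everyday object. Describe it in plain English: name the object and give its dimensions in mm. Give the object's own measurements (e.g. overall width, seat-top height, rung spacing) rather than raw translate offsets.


A single room: four walls, each 2730 mm tall and 231 mm thick, enclosing an outside footprint 4340×4670 mm (x × y), no floor or roof. The front and back walls (−y and +y sides) run the full x-width; the side walls fit between their inner faces. A door opening 755 mm wide and 1987 mm tall is cut through the front wall from the floor up, its −x edge 1919 mm from the wall's −x end.


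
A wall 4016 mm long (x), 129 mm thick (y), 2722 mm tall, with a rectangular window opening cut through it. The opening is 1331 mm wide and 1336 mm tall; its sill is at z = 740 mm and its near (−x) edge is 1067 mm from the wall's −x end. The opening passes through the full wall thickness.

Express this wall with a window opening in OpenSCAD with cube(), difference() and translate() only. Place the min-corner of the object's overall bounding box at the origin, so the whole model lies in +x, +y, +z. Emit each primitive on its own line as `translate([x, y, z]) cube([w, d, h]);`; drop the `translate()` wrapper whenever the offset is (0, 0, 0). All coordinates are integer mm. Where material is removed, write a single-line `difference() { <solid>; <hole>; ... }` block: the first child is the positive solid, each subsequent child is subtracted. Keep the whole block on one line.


difference() { cube([4016, 129, 2722]); translate([1067, 0, 740]) cube([1331, 129, 1336]); }


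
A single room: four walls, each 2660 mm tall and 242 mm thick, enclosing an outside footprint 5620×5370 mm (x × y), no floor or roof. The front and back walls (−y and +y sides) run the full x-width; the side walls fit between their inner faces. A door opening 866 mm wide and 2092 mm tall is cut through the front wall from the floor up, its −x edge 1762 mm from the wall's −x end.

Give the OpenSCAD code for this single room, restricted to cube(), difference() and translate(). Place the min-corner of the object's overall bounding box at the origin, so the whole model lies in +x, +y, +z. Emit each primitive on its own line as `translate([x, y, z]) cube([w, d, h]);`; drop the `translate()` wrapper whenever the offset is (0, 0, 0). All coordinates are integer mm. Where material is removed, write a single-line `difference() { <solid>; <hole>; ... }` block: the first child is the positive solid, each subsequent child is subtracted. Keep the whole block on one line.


difference() { cube([5620, 242, 2660]); translate([1762, 0, 0]) cube([866, 242, 2092]); }
translate([0, 5128, 0]) cube([5620, 242, 2660]);
translate([0, 242, 0]) cube([242, 4886, 2660]);
translate([5378, 242, 0]) cube([242, 4886, 2660]);


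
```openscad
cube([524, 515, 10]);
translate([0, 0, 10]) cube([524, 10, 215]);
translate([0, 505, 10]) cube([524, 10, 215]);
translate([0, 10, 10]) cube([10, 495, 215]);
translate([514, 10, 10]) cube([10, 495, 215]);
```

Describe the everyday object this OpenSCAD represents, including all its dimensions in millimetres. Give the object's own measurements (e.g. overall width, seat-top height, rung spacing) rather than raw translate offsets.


An open-topped rectangular box: outside dimensions 524×515×225 mm, with a uniform wall and base thickness of 10 mm. The base is a full 524×515 slab on the floor; four walls sit on top of the base. The front and back walls (the −y and +y sides) span the full width; the two side walls fit between them.


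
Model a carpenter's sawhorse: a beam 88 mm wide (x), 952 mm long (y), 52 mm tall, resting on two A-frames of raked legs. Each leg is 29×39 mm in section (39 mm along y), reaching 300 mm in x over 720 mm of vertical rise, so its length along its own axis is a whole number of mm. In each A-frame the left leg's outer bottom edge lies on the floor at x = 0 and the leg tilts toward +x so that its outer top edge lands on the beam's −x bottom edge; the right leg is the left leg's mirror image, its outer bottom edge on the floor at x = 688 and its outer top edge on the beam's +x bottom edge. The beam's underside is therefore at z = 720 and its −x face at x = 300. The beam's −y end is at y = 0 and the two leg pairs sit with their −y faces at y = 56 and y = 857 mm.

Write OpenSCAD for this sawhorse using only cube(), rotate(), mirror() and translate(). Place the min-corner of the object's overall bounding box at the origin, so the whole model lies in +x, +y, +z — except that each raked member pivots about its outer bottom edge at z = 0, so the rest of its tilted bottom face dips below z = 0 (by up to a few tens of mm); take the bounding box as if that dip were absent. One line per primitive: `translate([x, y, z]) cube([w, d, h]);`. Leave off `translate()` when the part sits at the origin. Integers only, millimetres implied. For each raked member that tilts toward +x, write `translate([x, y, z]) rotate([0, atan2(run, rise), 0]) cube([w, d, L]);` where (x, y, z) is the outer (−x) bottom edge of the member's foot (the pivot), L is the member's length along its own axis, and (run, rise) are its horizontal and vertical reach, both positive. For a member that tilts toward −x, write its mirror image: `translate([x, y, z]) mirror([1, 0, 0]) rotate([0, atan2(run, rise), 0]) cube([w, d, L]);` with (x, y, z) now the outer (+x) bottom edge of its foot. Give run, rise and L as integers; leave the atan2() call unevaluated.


// leg length = √(300² + 720²) = 780
// right-leg outer foot x = 2·300 + 88 = 688
// beam min-corner = (300, 0, 720)
translate([300, 0, 720]) cube([88, 952, 52]);
translate([0, 56, 0]) rotate([0, atan2(300, 720), 0]) cube([29, 39, 780]);
translate([688, 56, 0]) mirror([1, 0, 0]) rotate([0, atan2(300, 720), 0]) cube([29, 39, 780]);
translate([0, 857, 0]) rotate([0, atan2(300, 720), 0]) cube([29, 39, 780]);
translate([688, 857, 0]) mirror([1, 0, 0]) rotate([0, atan2(300, 720), 0]) cube([29, 39, 780]);


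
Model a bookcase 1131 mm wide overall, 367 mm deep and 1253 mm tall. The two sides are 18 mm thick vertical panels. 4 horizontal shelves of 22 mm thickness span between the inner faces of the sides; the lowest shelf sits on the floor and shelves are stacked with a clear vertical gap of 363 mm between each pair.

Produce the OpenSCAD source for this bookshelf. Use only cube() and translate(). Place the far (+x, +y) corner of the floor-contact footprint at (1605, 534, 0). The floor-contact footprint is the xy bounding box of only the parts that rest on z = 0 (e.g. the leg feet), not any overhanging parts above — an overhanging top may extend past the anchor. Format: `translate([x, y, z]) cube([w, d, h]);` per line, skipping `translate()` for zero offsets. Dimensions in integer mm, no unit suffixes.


translate([474, 167, 0]) cube([18, 367, 1253]);
translate([1587, 167, 0]) cube([18, 367, 1253]);
translate([492, 167, 0]) cube([1095, 367, 22]);
translate([492, 167, 385]) cube([1095, 367, 22]);
translate([492, 167, 770]) cube([1095, 367, 22]);
translate([492, 167, 1155]) cube([1095, 367, 22]);


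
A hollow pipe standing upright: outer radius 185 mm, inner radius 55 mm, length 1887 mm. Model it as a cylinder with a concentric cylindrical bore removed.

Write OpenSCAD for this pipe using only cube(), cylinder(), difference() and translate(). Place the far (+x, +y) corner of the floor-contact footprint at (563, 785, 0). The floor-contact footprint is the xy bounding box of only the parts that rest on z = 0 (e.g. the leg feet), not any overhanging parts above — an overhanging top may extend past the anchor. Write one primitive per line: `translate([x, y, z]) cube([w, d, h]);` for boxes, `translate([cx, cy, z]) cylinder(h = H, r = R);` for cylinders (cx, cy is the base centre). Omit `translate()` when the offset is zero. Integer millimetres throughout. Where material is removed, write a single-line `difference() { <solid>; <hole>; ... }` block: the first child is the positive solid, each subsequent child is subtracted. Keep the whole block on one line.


difference() { translate([378, 600, 0]) cylinder(h = 1887, r = 185); translate([378, 600, 0]) cylinder(h = 1887, r = 55); }


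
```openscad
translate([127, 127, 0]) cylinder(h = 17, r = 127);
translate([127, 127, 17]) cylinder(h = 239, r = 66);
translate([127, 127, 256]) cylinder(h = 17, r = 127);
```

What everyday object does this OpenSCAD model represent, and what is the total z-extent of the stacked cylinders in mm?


A spool. The overall height is 273 mm.

Three coaxial cylinders, large–small–large — a spool. Two 17 mm flanges and a 239 mm core give 17 + 239 + 17 = 273 mm.


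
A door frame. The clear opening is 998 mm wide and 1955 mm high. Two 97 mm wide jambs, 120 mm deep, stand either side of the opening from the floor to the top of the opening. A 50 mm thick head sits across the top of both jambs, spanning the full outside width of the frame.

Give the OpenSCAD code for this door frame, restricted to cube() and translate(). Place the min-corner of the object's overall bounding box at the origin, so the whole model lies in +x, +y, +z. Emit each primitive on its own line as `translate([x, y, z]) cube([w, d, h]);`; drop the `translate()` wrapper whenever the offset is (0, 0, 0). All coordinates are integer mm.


cube([97, 120, 1955]);
translate([1095, 0, 0]) cube([97, 120, 1955]);
translate([0, 0, 1955]) cube([1192, 120, 50]);


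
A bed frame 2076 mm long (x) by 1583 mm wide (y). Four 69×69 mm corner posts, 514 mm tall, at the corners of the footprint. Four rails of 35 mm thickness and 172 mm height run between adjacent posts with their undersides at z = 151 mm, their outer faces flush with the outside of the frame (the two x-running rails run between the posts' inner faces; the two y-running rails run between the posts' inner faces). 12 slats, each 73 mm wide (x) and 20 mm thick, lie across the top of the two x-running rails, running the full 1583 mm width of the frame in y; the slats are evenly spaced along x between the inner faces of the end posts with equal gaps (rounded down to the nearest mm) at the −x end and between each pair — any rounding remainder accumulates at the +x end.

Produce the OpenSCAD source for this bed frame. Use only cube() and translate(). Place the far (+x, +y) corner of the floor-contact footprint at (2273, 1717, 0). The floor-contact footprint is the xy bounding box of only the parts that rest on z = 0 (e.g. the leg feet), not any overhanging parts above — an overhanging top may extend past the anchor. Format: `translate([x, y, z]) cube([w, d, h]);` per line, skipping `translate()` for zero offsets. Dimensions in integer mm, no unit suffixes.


translate([197, 134, 0]) cube([69, 69, 514]);
translate([197, 1648, 0]) cube([69, 69, 514]);
translate([2204, 134, 0]) cube([69, 69, 514]);
translate([2204, 1648, 0]) cube([69, 69, 514]);
translate([266, 134, 151]) cube([1938, 35, 172]);
translate([266, 1682, 151]) cube([1938, 35, 172]);
translate([197, 203, 151]) cube([35, 1445, 172]);
translate([2238, 203, 151]) cube([35, 1445, 172]);
translate([347, 134, 323]) cube([73, 1583, 20]);
translate([501, 134, 323]) cube([73, 1583, 20]);
translate([655, 134, 323]) cube([73, 1583, 20]);
translate([809, 134, 323]) cube([73, 1583, 20]);
translate([963, 134, 323]) cube([73, 1583, 20]);
translate([1117, 134, 323]) cube([73, 1583, 20]);
translate([1271, 134, 323]) cube([73, 1583, 20]);
translate([1425, 134, 323]) cube([73, 1583, 20]);
translate([1579, 134, 323]) cube([73, 1583, 20]);
translate([1733, 134, 323]) cube([73, 1583, 20]);
translate([1887, 134, 323]) cube([73, 1583, 20]);
translate([2041, 134, 323]) cube([73, 1583, 20]);


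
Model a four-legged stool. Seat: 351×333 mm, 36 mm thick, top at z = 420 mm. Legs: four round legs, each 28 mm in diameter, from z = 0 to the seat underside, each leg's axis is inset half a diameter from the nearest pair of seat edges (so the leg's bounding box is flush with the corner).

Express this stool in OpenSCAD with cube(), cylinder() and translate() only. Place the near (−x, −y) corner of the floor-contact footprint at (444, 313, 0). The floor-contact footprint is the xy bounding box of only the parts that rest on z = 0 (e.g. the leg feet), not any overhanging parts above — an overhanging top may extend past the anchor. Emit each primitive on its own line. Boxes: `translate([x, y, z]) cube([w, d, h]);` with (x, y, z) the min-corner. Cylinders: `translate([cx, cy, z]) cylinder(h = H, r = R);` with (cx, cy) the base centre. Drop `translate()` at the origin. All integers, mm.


translate([444, 313, 384]) cube([351, 333, 36]);
translate([458, 327, 0]) cylinder(h = 384, r = 14);
translate([781, 327, 0]) cylinder(h = 384, r = 14);
translate([458, 632, 0]) cylinder(h = 384, r = 14);
translate([781, 632, 0]) cylinder(h = 384, r = 14);


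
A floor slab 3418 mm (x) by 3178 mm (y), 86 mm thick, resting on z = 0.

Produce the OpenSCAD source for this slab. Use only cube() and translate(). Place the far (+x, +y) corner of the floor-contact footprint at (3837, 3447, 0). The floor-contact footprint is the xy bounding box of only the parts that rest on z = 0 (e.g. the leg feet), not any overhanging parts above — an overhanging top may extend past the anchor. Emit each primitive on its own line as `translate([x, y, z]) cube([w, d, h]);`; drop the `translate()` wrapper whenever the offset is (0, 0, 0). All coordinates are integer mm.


translate([419, 269, 0]) cube([3418, 3178, 86]);


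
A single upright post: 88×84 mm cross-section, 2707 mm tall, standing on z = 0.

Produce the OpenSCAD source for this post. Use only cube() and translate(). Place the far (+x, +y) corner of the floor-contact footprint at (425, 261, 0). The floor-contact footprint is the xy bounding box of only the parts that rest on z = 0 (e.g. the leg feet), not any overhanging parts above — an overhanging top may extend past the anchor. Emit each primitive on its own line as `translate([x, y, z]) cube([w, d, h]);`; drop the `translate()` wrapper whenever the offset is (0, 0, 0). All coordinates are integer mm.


translate([337, 177, 0]) cube([88, 84, 2707]);


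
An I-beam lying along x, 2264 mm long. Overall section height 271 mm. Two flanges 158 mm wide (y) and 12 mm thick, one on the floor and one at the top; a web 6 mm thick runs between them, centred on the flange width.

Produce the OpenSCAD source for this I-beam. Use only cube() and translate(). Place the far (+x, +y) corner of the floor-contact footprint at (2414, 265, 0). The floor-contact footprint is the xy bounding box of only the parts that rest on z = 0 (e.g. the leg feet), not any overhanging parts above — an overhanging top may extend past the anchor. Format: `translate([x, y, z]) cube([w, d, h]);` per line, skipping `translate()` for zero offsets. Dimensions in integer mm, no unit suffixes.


translate([150, 107, 0]) cube([2264, 158, 12]);
translate([150, 183, 12]) cube([2264, 6, 247]);
translate([150, 107, 259]) cube([2264, 158, 12]);


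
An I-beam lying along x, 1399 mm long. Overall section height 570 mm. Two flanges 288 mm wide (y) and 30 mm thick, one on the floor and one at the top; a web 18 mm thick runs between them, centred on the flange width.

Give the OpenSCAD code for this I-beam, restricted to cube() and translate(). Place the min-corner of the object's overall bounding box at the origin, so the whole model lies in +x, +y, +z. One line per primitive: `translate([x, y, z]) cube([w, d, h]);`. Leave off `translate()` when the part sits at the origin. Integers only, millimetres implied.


cube([1399, 288, 30]);
translate([0, 135, 30]) cube([1399, 18, 510]);
translate([0, 0, 540]) cube([1399, 288, 30]);


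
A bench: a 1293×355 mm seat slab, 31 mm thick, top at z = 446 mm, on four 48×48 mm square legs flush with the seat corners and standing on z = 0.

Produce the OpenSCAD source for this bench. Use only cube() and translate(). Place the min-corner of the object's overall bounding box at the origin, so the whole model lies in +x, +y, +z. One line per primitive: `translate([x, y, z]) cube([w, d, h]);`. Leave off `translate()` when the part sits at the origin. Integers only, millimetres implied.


// leg_h = 446 − 31 = 415
translate([0, 0, 415]) cube([1293, 355, 31]);
cube([48, 48, 415]);
translate([0, 307, 0]) cube([48, 48, 415]);
translate([1245, 0, 0]) cube([48, 48, 415]);
translate([1245, 307, 0]) cube([48, 48, 415]);


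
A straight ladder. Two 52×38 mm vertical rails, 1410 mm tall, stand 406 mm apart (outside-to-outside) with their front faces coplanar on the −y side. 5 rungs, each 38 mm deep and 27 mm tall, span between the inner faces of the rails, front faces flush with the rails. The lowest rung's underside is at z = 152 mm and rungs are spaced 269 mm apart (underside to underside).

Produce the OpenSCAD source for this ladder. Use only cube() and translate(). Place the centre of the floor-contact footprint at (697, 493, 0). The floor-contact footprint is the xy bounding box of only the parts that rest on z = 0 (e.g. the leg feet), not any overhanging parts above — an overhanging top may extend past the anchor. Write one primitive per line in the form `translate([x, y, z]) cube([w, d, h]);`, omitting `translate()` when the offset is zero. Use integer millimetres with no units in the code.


// rung span = 406 - 2*52 = 302
// rung[k] z = 152 + k*269
translate([494, 474, 0]) cube([52, 38, 1410]);
translate([848, 474, 0]) cube([52, 38, 1410]);
translate([546, 474, 152]) cube([302, 38, 27]);
translate([546, 474, 421]) cube([302, 38, 27]);
translate([546, 474, 690]) cube([302, 38, 27]);
translate([546, 474, 959]) cube([302, 38, 27]);
translate([546, 474, 1228]) cube([302, 38, 27]);
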